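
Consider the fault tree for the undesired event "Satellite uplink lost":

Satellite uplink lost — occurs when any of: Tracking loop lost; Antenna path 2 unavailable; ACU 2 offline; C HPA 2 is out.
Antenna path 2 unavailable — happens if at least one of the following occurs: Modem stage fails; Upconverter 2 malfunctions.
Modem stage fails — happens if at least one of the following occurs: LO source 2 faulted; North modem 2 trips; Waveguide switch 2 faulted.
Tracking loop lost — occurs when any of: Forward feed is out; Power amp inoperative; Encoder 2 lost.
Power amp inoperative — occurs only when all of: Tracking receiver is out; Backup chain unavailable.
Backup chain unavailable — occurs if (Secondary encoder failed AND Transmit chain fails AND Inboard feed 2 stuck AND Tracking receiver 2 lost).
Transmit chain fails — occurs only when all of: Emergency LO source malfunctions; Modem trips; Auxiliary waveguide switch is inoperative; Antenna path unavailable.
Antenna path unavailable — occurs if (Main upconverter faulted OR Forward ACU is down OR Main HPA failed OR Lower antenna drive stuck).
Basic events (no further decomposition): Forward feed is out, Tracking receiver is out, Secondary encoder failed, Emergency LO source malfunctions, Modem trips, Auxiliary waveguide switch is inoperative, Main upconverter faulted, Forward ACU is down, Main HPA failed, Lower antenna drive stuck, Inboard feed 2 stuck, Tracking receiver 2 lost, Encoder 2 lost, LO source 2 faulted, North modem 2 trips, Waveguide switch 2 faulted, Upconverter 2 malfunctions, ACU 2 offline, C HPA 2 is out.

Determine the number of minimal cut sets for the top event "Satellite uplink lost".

12

Antenna path unavailable [OR]: union of children's cut sets → 4 cut set(s).
Transmit chain fails [AND]: one cut set from each child combined → 1 × 1 × 1 × 4 = 4 cut set(s).
Backup chain unavailable [AND]: one cut set from each child combined → 1 × 4 × 1 × 1 = 4 cut set(s).
Power amp inoperative [AND]: one cut set from each child combined → 1 × 4 = 4 cut set(s).
Tracking loop lost [OR]: union of children's cut sets → 6 cut set(s).
Modem stage fails [OR]: union of children's cut sets → 3 cut set(s).
Antenna path 2 unavailable [OR]: union of children's cut sets → 4 cut set(s).
Satellite uplink lost [OR]: union of children's cut sets → 12 cut set(s).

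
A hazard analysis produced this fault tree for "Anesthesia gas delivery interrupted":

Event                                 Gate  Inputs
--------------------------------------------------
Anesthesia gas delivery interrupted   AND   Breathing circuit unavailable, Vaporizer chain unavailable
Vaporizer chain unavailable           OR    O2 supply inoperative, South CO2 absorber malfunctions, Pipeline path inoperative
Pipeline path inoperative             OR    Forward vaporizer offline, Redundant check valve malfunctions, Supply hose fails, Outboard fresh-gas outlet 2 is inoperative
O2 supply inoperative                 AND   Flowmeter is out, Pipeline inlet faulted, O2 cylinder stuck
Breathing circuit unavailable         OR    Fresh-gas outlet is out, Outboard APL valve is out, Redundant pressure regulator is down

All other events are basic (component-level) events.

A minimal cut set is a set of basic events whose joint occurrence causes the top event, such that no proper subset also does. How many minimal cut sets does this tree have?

18

Breathing circuit unavailable [OR]: union of children's cut sets → 3 cut set(s).
O2 supply inoperative [AND]: one cut set from each child combined → 1 × 1 × 1 = 1 cut set(s).
Pipeline path inoperative [OR]: union of children's cut sets → 4 cut set(s).
Vaporizer chain unavailable [OR]: union of children's cut sets → 6 cut set(s).
Anesthesia gas delivery interrupted [AND]: one cut set from each child combined → 3 × 6 = 18 cut set(s).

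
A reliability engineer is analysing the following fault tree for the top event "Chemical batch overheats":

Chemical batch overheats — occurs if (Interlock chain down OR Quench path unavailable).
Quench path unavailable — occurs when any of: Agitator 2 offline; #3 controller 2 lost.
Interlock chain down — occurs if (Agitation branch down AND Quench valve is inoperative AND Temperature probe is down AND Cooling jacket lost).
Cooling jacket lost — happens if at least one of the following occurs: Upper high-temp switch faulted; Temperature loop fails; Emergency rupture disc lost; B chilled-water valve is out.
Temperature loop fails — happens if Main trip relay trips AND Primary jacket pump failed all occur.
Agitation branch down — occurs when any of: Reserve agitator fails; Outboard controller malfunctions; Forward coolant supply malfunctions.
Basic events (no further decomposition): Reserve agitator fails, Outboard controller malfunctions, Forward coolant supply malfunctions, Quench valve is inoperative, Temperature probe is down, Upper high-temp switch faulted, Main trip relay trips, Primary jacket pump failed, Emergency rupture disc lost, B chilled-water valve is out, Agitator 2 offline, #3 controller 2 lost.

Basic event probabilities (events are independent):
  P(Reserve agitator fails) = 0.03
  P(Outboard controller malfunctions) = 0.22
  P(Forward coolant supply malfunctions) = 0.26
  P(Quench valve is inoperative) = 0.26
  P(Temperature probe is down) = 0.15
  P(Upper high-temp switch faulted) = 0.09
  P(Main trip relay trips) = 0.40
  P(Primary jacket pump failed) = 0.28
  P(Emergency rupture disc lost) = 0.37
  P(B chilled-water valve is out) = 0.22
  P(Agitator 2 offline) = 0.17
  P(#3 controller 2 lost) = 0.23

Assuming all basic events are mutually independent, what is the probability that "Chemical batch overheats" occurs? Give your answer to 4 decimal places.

0.3675

P(Agitation branch down) [OR] = 1 − (1−0.03) × (1−0.22) × (1−0.26) = 0.440116
P(Temperature loop fails) [AND] = 0.40 × 0.28 = 0.112000
P(Cooling jacket lost) [OR] = 1 − (1−0.09) × (1−0.112000) × (1−0.37) × (1−0.22) = 0.602909
P(Interlock chain down) [AND] = 0.440116 × 0.26 × 0.15 × 0.602909 = 0.010349
P(Quench path unavailable) [OR] = 1 − (1−0.17) × (1−0.23) = 0.360900
P(Chemical batch overheats) [OR] = 1 − (1−0.010349) × (1−0.360900) = 0.367514
Rounded to 4 decimal places: P(Chemical batch overheats) ≈ 0.3675.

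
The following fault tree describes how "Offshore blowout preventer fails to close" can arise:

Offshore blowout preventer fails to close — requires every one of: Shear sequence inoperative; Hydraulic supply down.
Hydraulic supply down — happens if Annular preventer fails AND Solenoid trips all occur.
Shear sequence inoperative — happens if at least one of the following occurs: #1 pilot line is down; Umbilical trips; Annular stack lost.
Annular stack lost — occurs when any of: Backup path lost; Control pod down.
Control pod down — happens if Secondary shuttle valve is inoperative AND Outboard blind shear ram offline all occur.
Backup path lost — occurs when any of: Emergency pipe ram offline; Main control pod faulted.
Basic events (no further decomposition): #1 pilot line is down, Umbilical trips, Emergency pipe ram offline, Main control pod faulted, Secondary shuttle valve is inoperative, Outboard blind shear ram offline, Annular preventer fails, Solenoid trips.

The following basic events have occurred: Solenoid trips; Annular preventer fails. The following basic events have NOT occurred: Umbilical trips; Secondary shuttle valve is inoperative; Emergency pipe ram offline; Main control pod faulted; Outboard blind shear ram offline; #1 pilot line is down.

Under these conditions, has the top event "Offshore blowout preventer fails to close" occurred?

No

Backup path lost [OR]: Emergency pipe ram offline=not, Main control pod faulted=not → no input occurs → does not occur.
Control pod down [AND]: Secondary shuttle valve is inoperative=not, Outboard blind shear ram offline=not → not all inputs occur → does not occur.
Annular stack lost [OR]: Backup path lost=not, Control pod down=not → no input occurs → does not occur.
Shear sequence inoperative [OR]: #1 pilot line is down=not, Umbilical trips=not, Annular stack lost=not → no input occurs → does not occur.
Hydraulic supply down [AND]: Annular preventer fails=occurs, Solenoid trips=occurs → all inputs occur → occurs.
Offshore blowout preventer fails to close [AND]: Shear sequence inoperative=not, Hydraulic supply down=occurs → not all inputs occur → does not occur.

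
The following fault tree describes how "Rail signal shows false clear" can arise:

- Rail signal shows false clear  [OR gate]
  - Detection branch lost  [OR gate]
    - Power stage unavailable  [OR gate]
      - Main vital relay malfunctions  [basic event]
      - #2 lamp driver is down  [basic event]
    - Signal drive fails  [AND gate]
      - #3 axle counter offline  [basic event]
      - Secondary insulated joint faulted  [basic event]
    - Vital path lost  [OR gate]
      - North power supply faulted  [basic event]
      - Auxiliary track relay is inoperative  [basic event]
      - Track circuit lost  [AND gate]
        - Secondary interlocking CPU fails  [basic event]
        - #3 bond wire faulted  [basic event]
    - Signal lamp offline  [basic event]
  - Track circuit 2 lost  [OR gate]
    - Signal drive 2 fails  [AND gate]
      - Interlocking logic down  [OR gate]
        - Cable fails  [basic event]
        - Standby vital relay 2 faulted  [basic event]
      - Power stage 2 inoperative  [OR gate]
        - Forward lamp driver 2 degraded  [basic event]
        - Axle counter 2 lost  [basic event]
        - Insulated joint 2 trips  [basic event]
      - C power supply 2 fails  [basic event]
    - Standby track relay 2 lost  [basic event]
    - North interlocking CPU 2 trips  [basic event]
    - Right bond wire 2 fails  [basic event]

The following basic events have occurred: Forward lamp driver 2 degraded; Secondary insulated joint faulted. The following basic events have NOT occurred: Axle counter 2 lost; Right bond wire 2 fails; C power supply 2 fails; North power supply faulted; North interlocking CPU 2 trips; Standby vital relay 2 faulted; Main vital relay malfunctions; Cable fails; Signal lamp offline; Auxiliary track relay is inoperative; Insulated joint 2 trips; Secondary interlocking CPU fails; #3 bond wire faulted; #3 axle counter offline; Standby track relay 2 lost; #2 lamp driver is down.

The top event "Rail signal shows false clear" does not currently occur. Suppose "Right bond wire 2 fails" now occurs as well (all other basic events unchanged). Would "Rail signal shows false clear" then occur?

Counterfactual: set "Right bond wire 2 fails" to occurred.
Power stage unavailable [OR]: Main vital relay malfunctions=not, #2 lamp driver is down=not → no input occurs → does not occur.
Signal drive fails [AND]: #3 axle counter offline=not, Secondary insulated joint faulted=occurs → not all inputs occur → does not occur.
Track circuit lost [AND]: Secondary interlocking CPU fails=not, #3 bond wire faulted=not → not all inputs occur → does not occur.
Vital path lost [OR]: North power supply faulted=not, Auxiliary track relay is inoperative=not, Track circuit lost=not → no input occurs → does not occur.
Detection branch lost [OR]: Power stage unavailable=not, Signal drive fails=not, Vital path lost=not, Signal lamp offline=not → no input occurs → does not occur.
Interlocking logic down [OR]: Cable fails=not, Standby vital relay 2 faulted=not → no input occurs → does not occur.
Power stage 2 inoperative [OR]: Forward lamp driver 2 degraded=occurs, Axle counter 2 lost=not, Insulated joint 2 trips=not → at least one input occurs → occurs.
Signal drive 2 fails [AND]: Interlocking logic down=not, Power stage 2 inoperative=occurs, C power supply 2 fails=not → not all inputs occur → does not occur.
Track circuit 2 lost [OR]: Signal drive 2 fails=not, Standby track relay 2 lost=not, North interlocking CPU 2 trips=not, Right bond wire 2 fails=occurs → at least one input occurs → occurs.
Rail signal shows false clear [OR]: Detection branch lost=not, Track circuit 2 lost=occurs → at least one input occurs → occurs.

Yes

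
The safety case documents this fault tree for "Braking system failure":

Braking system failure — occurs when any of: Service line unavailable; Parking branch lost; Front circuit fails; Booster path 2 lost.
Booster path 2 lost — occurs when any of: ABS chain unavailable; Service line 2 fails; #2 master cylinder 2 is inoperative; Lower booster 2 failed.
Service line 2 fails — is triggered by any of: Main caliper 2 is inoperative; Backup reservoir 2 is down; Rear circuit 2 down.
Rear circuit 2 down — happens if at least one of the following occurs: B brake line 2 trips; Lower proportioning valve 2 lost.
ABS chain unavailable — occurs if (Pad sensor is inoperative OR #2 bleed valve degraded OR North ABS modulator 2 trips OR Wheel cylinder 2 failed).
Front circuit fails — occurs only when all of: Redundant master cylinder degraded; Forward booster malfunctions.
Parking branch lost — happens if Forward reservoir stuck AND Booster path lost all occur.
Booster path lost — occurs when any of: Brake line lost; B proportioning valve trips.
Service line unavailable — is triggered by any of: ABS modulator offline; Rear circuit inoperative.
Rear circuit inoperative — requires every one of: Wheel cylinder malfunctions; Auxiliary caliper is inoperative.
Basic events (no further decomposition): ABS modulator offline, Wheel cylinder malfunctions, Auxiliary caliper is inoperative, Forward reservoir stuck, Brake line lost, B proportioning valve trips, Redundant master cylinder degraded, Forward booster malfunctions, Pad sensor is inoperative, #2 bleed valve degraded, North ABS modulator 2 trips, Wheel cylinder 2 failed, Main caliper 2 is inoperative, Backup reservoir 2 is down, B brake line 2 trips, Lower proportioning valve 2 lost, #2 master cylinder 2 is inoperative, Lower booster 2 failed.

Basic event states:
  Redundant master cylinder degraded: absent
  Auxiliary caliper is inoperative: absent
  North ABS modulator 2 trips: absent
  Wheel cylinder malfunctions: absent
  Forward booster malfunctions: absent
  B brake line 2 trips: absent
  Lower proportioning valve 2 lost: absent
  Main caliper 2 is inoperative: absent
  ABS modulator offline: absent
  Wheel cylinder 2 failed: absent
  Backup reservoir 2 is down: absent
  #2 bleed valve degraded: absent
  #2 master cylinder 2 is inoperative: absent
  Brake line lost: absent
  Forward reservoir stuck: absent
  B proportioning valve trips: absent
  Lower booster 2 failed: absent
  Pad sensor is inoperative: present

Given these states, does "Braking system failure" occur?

Rear circuit inoperative [AND]: Wheel cylinder malfunctions=not, Auxiliary caliper is inoperative=not → not all inputs occur → does not occur.
Service line unavailable [OR]: ABS modulator offline=not, Rear circuit inoperative=not → no input occurs → does not occur.
Booster path lost [OR]: Brake line lost=not, B proportioning valve trips=not → no input occurs → does not occur.
Parking branch lost [AND]: Forward reservoir stuck=not, Booster path lost=not → not all inputs occur → does not occur.
Front circuit fails [AND]: Redundant master cylinder degraded=not, Forward booster malfunctions=not → not all inputs occur → does not occur.
ABS chain unavailable [OR]: Pad sensor is inoperative=occurs, #2 bleed valve degraded=not, North ABS modulator 2 trips=not, Wheel cylinder 2 failed=not → at least one input occurs → occurs.
Rear circuit 2 down [OR]: B brake line 2 trips=not, Lower proportioning valve 2 lost=not → no input occurs → does not occur.
Service line 2 fails [OR]: Main caliper 2 is inoperative=not, Backup reservoir 2 is down=not, Rear circuit 2 down=not → no input occurs → does not occur.
Booster path 2 lost [OR]: ABS chain unavailable=occurs, Service line 2 fails=not, #2 master cylinder 2 is inoperative=not, Lower booster 2 failed=not → at least one input occurs → occurs.
Braking system failure [OR]: Service line unavailable=not, Parking branch lost=not, Front circuit fails=not, Booster path 2 lost=occurs → at least one input occurs → occurs.

Yes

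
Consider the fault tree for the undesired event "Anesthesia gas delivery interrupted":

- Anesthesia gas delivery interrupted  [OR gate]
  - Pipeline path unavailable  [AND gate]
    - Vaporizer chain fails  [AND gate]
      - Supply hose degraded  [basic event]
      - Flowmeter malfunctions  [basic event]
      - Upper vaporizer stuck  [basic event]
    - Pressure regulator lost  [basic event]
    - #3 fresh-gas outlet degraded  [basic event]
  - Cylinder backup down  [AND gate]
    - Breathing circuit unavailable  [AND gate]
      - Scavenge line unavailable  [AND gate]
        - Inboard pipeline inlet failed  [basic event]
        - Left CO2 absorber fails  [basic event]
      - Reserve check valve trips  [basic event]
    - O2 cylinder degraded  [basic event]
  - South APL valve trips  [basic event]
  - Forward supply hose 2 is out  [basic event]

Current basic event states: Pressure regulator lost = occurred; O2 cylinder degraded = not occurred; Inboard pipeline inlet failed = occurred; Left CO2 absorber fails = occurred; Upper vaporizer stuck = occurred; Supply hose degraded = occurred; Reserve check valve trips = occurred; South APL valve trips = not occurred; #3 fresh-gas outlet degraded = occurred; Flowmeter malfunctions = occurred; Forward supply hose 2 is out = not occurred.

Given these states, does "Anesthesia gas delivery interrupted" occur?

Vaporizer chain fails [AND]: Supply hose degraded=occurs, Flowmeter malfunctions=occurs, Upper vaporizer stuck=occurs → all inputs occur → occurs.
Pipeline path unavailable [AND]: Vaporizer chain fails=occurs, Pressure regulator lost=occurs, #3 fresh-gas outlet degraded=occurs → all inputs occur → occurs.
Scavenge line unavailable [AND]: Inboard pipeline inlet failed=occurs, Left CO2 absorber fails=occurs → all inputs occur → occurs.
Breathing circuit unavailable [AND]: Scavenge line unavailable=occurs, Reserve check valve trips=occurs → all inputs occur → occurs.
Cylinder backup down [AND]: Breathing circuit unavailable=occurs, O2 cylinder degraded=not → not all inputs occur → does not occur.
Anesthesia gas delivery interrupted [OR]: Pipeline path unavailable=occurs, Cylinder backup down=not, South APL valve trips=not, Forward supply hose 2 is out=not → at least one input occurs → occurs.

Yes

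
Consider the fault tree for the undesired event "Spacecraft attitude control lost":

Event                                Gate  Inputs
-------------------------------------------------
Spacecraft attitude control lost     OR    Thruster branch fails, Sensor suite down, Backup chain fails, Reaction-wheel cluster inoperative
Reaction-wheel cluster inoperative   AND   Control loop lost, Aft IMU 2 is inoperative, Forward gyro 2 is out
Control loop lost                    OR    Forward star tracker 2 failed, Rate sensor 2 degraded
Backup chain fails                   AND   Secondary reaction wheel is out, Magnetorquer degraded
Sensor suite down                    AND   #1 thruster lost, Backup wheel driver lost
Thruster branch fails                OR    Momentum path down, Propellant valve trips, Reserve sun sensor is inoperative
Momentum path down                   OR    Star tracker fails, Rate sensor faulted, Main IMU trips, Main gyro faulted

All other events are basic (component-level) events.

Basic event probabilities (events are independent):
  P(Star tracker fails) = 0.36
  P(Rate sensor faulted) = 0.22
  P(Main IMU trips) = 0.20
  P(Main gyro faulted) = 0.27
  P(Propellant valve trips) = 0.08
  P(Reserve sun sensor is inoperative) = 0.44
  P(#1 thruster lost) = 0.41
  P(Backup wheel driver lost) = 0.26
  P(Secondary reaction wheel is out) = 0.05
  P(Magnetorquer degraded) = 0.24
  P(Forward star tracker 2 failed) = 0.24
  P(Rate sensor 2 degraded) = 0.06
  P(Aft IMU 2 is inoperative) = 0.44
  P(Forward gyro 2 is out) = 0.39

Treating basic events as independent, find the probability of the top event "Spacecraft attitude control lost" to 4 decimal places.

P(Momentum path down) [OR] = 1 − (1−0.36) × (1−0.22) × (1−0.20) × (1−0.27) = 0.708467
P(Thruster branch fails) [OR] = 1 − (1−0.708467) × (1−0.08) × (1−0.44) = 0.849802
P(Sensor suite down) [AND] = 0.41 × 0.26 = 0.106600
P(Backup chain fails) [AND] = 0.05 × 0.24 = 0.012000
P(Control loop lost) [OR] = 1 − (1−0.24) × (1−0.06) = 0.285600
P(Reaction-wheel cluster inoperative) [AND] = 0.285600 × 0.44 × 0.39 = 0.049009
P(Spacecraft attitude control lost) [OR] = 1 − (1−0.849802) × (1−0.106600) × (1−0.012000) × (1−0.049009) = 0.873921
Rounded to 4 decimal places: P(Spacecraft attitude control lost) ≈ 0.8739.

0.8739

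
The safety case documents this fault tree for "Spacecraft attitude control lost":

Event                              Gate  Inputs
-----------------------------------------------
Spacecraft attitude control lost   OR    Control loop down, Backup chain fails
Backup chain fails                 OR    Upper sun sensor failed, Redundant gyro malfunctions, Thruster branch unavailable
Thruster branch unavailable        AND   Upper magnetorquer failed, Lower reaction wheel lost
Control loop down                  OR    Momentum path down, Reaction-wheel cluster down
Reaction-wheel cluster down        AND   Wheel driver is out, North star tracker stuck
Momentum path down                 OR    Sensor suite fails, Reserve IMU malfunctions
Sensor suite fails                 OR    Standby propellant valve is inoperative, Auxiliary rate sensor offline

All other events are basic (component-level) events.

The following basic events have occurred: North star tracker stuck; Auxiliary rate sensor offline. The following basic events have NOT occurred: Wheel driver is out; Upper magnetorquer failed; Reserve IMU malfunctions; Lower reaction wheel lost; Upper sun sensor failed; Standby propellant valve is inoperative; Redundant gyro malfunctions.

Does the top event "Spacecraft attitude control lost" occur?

Sensor suite fails [OR]: Standby propellant valve is inoperative=not, Auxiliary rate sensor offline=occurs → at least one input occurs → occurs.
Momentum path down [OR]: Sensor suite fails=occurs, Reserve IMU malfunctions=not → at least one input occurs → occurs.
Reaction-wheel cluster down [AND]: Wheel driver is out=not, North star tracker stuck=occurs → not all inputs occur → does not occur.
Control loop down [OR]: Momentum path down=occurs, Reaction-wheel cluster down=not → at least one input occurs → occurs.
Thruster branch unavailable [AND]: Upper magnetorquer failed=not, Lower reaction wheel lost=not → not all inputs occur → does not occur.
Backup chain fails [OR]: Upper sun sensor failed=not, Redundant gyro malfunctions=not, Thruster branch unavailable=not → no input occurs → does not occur.
Spacecraft attitude control lost [OR]: Control loop down=occurs, Backup chain fails=not → at least one input occurs → occurs.

Yes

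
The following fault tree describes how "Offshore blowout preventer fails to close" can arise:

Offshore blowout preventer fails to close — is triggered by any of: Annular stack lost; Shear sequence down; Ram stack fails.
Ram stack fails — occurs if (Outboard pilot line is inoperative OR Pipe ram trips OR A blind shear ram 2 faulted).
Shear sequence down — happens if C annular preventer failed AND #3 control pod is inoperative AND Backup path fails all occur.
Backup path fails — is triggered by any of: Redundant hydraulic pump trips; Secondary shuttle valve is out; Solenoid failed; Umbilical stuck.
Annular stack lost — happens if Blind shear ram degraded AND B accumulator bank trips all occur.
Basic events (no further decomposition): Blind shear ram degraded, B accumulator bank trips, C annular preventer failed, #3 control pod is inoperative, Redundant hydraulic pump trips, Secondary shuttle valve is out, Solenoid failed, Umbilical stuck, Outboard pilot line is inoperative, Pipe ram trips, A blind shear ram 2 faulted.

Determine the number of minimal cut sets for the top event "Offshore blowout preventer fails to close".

8

Annular stack lost [AND]: one cut set from each child combined → 1 × 1 = 1 cut set(s).
Backup path fails [OR]: union of children's cut sets → 4 cut set(s).
Shear sequence down [AND]: one cut set from each child combined → 1 × 1 × 4 = 4 cut set(s).
Ram stack fails [OR]: union of children's cut sets → 3 cut set(s).
Offshore blowout preventer fails to close [OR]: union of children's cut sets → 8 cut set(s).
Minimal cut sets: {B accumulator bank trips, Blind shear ram degraded}; {#3 control pod is inoperative, C annular preventer failed, Redundant hydraulic pump trips}; {#3 control pod is inoperative, C annular preventer failed, Secondary shuttle valve is out}; {#3 control pod is inoperative, C annular preventer failed, Solenoid failed}; {#3 control pod is inoperative, C annular preventer failed, Umbilical stuck}; {Outboard pilot line is inoperative}; {Pipe ram trips}; {A blind shear ram 2 faulted}.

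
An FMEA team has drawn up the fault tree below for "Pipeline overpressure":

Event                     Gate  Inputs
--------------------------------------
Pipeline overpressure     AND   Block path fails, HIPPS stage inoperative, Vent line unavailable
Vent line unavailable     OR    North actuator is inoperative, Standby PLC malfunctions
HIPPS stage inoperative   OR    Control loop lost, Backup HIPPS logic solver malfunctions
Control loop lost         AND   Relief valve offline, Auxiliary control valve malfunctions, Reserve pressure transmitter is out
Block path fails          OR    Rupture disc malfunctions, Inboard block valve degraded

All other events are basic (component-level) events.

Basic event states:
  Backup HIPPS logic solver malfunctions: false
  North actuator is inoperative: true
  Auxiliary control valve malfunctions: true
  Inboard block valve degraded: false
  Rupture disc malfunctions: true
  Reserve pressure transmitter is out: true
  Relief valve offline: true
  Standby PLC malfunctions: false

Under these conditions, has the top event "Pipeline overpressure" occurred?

Block path fails [OR]: Rupture disc malfunctions=occurs, Inboard block valve degraded=not → at least one input occurs → occurs.
Control loop lost [AND]: Relief valve offline=occurs, Auxiliary control valve malfunctions=occurs, Reserve pressure transmitter is out=occurs → all inputs occur → occurs.
HIPPS stage inoperative [OR]: Control loop lost=occurs, Backup HIPPS logic solver malfunctions=not → at least one input occurs → occurs.
Vent line unavailable [OR]: North actuator is inoperative=occurs, Standby PLC malfunctions=not → at least one input occurs → occurs.
Pipeline overpressure [AND]: Block path fails=occurs, HIPPS stage inoperative=occurs, Vent line unavailable=occurs → all inputs occur → occurs.

Yes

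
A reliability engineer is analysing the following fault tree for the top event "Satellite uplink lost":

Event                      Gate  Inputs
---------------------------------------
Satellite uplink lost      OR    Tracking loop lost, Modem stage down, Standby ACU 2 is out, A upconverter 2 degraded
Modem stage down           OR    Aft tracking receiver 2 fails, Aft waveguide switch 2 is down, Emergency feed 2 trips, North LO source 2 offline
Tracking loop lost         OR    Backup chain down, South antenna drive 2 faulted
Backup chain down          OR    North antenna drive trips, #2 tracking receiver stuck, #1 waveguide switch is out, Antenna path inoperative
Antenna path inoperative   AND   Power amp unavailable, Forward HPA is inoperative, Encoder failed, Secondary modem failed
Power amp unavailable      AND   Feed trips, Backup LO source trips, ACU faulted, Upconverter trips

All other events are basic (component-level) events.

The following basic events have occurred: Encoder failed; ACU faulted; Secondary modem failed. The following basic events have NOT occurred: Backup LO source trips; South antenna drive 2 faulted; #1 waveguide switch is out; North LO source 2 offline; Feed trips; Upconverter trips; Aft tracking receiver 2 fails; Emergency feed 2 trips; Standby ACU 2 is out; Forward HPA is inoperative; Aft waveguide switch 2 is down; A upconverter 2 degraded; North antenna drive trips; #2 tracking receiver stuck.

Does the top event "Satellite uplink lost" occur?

Power amp unavailable [AND]: Feed trips=not, Backup LO source trips=not, ACU faulted=occurs, Upconverter trips=not → not all inputs occur → does not occur.
Antenna path inoperative [AND]: Power amp unavailable=not, Forward HPA is inoperative=not, Encoder failed=occurs, Secondary modem failed=occurs → not all inputs occur → does not occur.
Backup chain down [OR]: North antenna drive trips=not, #2 tracking receiver stuck=not, #1 waveguide switch is out=not, Antenna path inoperative=not → no input occurs → does not occur.
Tracking loop lost [OR]: Backup chain down=not, South antenna drive 2 faulted=not → no input occurs → does not occur.
Modem stage down [OR]: Aft tracking receiver 2 fails=not, Aft waveguide switch 2 is down=not, Emergency feed 2 trips=not, North LO source 2 offline=not → no input occurs → does not occur.
Satellite uplink lost [OR]: Tracking loop lost=not, Modem stage down=not, Standby ACU 2 is out=not, A upconverter 2 degraded=not → no input occurs → does not occur.

No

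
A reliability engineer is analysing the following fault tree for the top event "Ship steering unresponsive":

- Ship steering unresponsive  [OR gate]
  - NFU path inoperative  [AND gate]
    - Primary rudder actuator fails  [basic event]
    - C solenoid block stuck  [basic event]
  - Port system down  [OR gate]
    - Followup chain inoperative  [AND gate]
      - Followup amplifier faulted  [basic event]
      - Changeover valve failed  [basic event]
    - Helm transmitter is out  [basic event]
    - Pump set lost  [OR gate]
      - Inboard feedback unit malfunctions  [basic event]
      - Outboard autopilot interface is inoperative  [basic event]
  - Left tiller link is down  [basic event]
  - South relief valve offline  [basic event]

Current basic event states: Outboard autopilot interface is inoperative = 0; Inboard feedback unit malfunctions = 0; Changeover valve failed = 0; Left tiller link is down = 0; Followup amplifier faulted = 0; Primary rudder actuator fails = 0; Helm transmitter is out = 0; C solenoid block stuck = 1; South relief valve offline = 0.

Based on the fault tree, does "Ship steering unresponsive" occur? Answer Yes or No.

NFU path inoperative [AND]: Primary rudder actuator fails=not, C solenoid block stuck=occurs → not all inputs occur → does not occur.
Followup chain inoperative [AND]: Followup amplifier faulted=not, Changeover valve failed=not → not all inputs occur → does not occur.
Pump set lost [OR]: Inboard feedback unit malfunctions=not, Outboard autopilot interface is inoperative=not → no input occurs → does not occur.
Port system down [OR]: Followup chain inoperative=not, Helm transmitter is out=not, Pump set lost=not → no input occurs → does not occur.
Ship steering unresponsive [OR]: NFU path inoperative=not, Port system down=not, Left tiller link is down=not, South relief valve offline=not → no input occurs → does not occur.

No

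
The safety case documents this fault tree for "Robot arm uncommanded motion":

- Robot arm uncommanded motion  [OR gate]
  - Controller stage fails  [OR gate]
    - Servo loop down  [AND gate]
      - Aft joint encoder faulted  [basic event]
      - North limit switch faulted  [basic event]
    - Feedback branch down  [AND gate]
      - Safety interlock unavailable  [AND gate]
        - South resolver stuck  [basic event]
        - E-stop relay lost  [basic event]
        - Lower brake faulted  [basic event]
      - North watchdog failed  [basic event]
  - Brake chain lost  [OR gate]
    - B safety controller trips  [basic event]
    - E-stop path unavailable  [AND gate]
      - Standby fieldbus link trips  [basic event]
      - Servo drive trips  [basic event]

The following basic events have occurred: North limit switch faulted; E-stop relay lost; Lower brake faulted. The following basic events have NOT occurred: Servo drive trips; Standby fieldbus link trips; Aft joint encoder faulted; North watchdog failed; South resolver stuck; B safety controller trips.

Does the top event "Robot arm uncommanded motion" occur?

No

Servo loop down [AND]: Aft joint encoder faulted=not, North limit switch faulted=occurs → not all inputs occur → does not occur.
Safety interlock unavailable [AND]: South resolver stuck=not, E-stop relay lost=occurs, Lower brake faulted=occurs → not all inputs occur → does not occur.
Feedback branch down [AND]: Safety interlock unavailable=not, North watchdog failed=not → not all inputs occur → does not occur.
Controller stage fails [OR]: Servo loop down=not, Feedback branch down=not → no input occurs → does not occur.
E-stop path unavailable [AND]: Standby fieldbus link trips=not, Servo drive trips=not → not all inputs occur → does not occur.
Brake chain lost [OR]: B safety controller trips=not, E-stop path unavailable=not → no input occurs → does not occur.
Robot arm uncommanded motion [OR]: Controller stage fails=not, Brake chain lost=not → no input occurs → does not occur.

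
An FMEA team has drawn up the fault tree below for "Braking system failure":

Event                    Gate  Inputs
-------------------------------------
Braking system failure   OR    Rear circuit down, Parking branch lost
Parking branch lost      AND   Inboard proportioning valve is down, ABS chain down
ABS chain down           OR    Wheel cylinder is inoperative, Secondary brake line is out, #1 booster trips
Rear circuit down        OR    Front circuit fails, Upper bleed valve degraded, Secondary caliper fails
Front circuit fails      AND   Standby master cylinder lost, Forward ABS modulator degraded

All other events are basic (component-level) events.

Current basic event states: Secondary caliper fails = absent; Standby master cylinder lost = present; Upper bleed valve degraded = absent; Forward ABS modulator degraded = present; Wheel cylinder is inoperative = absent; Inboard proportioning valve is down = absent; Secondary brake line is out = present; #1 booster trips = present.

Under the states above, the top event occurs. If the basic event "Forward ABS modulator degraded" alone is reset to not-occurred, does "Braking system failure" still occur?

No

Counterfactual: set "Forward ABS modulator degraded" to not occurred.
Front circuit fails [AND]: Standby master cylinder lost=occurs, Forward ABS modulator degraded=not → not all inputs occur → does not occur.
Rear circuit down [OR]: Front circuit fails=not, Upper bleed valve degraded=not, Secondary caliper fails=not → no input occurs → does not occur.
ABS chain down [OR]: Wheel cylinder is inoperative=not, Secondary brake line is out=occurs, #1 booster trips=occurs → at least one input occurs → occurs.
Parking branch lost [AND]: Inboard proportioning valve is down=not, ABS chain down=occurs → not all inputs occur → does not occur.
Braking system failure [OR]: Rear circuit down=not, Parking branch lost=not → no input occurs → does not occur.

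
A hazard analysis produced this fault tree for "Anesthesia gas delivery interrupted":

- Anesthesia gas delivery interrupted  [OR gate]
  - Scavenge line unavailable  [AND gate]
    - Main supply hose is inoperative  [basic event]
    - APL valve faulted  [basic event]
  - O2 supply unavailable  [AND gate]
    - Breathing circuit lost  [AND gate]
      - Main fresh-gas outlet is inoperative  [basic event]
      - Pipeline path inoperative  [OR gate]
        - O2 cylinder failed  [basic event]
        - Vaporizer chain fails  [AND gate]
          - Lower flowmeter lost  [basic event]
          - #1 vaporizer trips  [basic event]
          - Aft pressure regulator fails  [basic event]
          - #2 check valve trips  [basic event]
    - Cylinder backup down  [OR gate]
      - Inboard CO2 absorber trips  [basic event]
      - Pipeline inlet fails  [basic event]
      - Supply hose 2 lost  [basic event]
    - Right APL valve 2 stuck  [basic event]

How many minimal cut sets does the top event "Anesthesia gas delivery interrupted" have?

Scavenge line unavailable [AND]: one cut set from each child combined → 1 × 1 = 1 cut set(s).
Vaporizer chain fails [AND]: one cut set from each child combined → 1 × 1 × 1 × 1 = 1 cut set(s).
Pipeline path inoperative [OR]: union of children's cut sets → 2 cut set(s).
Breathing circuit lost [AND]: one cut set from each child combined → 1 × 2 = 2 cut set(s).
Cylinder backup down [OR]: union of children's cut sets → 3 cut set(s).
O2 supply unavailable [AND]: one cut set from each child combined → 2 × 3 × 1 = 6 cut set(s).
Anesthesia gas delivery interrupted [OR]: union of children's cut sets → 7 cut set(s).
Minimal cut sets: {APL valve faulted, Main supply hose is inoperative}; {Inboard CO2 absorber trips, Main fresh-gas outlet is inoperative, O2 cylinder failed, Right APL valve 2 stuck}; {Main fresh-gas outlet is inoperative, O2 cylinder failed, Pipeline inlet fails, Right APL valve 2 stuck}; {Main fresh-gas outlet is inoperative, O2 cylinder failed, Right APL valve 2 stuck, Supply hose 2 lost}; {#1 vaporizer trips, #2 check valve trips, Aft pressure regulator fails, Inboard CO2 absorber trips, Lower flowmeter lost, Main fresh-gas outlet is inoperative, Right APL valve 2 stuck}; {#1 vaporizer trips, #2 check valve trips, Aft pressure regulator fails, Lower flowmeter lost, Main fresh-gas outlet is inoperative, Pipeline inlet fails, Right APL valve 2 stuck}; {#1 vaporizer trips, #2 check valve trips, Aft pressure regulator fails, Lower flowmeter lost, Main fresh-gas outlet is inoperative, Right APL valve 2 stuck, Supply hose 2 lost}.

7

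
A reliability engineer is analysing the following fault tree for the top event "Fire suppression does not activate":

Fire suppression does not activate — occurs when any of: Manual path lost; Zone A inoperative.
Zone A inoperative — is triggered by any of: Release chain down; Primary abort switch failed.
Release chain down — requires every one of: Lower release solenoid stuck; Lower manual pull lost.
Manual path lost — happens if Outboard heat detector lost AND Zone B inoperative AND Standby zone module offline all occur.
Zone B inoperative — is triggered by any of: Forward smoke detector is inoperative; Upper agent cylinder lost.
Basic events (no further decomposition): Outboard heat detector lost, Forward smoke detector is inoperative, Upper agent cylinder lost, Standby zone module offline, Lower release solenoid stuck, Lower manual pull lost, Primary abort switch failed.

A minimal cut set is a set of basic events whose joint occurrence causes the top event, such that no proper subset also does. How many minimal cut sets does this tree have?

Zone B inoperative [OR]: union of children's cut sets → 2 cut set(s).
Manual path lost [AND]: one cut set from each child combined → 1 × 2 × 1 = 2 cut set(s).
Release chain down [AND]: one cut set from each child combined → 1 × 1 = 1 cut set(s).
Zone A inoperative [OR]: union of children's cut sets → 2 cut set(s).
Fire suppression does not activate [OR]: union of children's cut sets → 4 cut set(s).
Minimal cut sets: {Forward smoke detector is inoperative, Outboard heat detector lost, Standby zone module offline}; {Outboard heat detector lost, Standby zone module offline, Upper agent cylinder lost}; {Lower manual pull lost, Lower release solenoid stuck}; {Primary abort switch failed}.

4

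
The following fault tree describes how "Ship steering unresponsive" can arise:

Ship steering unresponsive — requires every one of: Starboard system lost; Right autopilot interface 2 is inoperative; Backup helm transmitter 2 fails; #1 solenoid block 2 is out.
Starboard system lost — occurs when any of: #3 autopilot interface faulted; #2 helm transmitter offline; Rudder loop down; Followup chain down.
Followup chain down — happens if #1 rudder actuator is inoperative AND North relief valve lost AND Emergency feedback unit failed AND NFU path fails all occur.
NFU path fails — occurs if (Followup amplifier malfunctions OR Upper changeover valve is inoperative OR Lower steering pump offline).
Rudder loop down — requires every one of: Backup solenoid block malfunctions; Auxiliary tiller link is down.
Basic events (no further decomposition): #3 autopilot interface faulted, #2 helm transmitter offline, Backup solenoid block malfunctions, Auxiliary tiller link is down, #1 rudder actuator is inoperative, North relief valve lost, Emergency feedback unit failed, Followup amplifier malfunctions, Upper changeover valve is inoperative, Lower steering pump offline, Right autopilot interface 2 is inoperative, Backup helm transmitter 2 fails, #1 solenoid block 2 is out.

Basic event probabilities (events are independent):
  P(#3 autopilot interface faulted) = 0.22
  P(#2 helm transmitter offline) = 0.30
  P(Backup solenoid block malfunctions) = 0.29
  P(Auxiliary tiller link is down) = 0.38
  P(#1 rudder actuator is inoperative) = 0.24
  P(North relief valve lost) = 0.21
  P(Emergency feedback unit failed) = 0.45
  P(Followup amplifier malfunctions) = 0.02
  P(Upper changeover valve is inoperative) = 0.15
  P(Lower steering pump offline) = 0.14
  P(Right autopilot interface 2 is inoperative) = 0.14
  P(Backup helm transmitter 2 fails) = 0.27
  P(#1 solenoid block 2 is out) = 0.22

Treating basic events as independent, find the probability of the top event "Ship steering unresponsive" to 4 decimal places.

P(Rudder loop down) [AND] = 0.29 × 0.38 = 0.110200
P(NFU path fails) [OR] = 1 − (1−0.02) × (1−0.15) × (1−0.14) = 0.283620
P(Followup chain down) [AND] = 0.24 × 0.21 × 0.45 × 0.283620 = 0.006433
P(Starboard system lost) [OR] = 1 − (1−0.22) × (1−0.30) × (1−0.110200) × (1−0.006433) = 0.517295
P(Ship steering unresponsive) [AND] = 0.517295 × 0.14 × 0.27 × 0.22 = 0.004302
Rounded to 4 decimal places: P(Ship steering unresponsive) ≈ 0.0043.

0.0043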